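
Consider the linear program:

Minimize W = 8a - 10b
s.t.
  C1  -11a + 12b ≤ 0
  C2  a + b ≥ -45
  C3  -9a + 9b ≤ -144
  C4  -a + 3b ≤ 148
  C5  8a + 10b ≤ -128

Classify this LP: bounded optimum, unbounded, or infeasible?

Corner points and W = 8a - 10b:
  (-29/2, -61/2) → W = 189
  (16/9, -128/9) → W = 1408/9
The feasible region has finitely many vertices and no improving ray; the minimum is 1408/9 at (16/9, -128/9).

bounded optimum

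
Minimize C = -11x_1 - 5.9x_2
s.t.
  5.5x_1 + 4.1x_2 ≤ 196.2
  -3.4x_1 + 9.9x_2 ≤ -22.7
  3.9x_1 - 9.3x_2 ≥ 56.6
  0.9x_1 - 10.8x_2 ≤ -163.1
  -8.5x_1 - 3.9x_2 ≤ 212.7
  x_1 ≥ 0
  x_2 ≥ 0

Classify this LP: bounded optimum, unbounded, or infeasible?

The boundaries 5.5x_1 + 4.1x_2 = 196.2 and 3.9x_1 - 9.3x_2 = 56.6 meet at (102836/3357, 22694/3357), but that point violates 0.9x_1 - 10.8x_2 ≤ -163.1. Every candidate vertex is excluded by some other constraint, so the feasible region is empty.

infeasible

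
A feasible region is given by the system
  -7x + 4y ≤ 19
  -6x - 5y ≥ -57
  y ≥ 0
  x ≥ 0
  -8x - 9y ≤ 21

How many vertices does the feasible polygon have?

Of the 10 pairwise boundary intersections, those satisfying every inequality are:
  (133/59, 513/59)
  (0, 19/4)
  (19/2, 0)
  (0, 0)

4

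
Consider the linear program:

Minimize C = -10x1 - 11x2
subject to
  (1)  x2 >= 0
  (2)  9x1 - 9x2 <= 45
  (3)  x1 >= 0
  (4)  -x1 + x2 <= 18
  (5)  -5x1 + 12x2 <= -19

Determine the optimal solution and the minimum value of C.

x1 = 41/7, x2 = 6/7, minimum C = -68

The optimum lies where 9x1 - 9x2 = 45 and -5x1 + 12x2 = -19.
Solving simultaneously gives x1 = 41/7, x2 = 6/7.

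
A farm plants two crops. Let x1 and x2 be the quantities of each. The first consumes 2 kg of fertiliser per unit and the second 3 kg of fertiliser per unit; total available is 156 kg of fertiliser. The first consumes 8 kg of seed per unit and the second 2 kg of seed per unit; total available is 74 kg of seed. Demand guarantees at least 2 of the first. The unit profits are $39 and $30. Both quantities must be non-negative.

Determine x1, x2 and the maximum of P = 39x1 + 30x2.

x1 = 2, x2 = 29, maximum P = 948

Corner points and P = 39x1 + 30x2:
  (37/4, 0) → P = 1443/4
  (2, 0) → P = 78
  (2, 29) → P = 948

At the optimal vertex, 8x1 + 2x2 = 74 and x1 = 2.
Solving simultaneously gives x1 = 2, x2 = 29.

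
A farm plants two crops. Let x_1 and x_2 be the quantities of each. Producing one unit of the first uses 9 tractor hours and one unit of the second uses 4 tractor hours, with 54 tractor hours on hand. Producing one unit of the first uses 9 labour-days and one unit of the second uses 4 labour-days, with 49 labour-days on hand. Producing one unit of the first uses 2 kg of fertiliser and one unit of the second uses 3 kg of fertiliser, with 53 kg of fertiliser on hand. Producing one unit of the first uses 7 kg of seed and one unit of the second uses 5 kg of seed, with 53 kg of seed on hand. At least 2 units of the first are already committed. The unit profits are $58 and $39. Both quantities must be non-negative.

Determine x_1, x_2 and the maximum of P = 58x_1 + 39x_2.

x_1 = 2, x_2 = 31/4, maximum P = 1673/4

The binding constraints are 9x_1 + 4x_2 = 49 and x_1 = 2.
Solving simultaneously gives x_1 = 2, x_2 = 31/4.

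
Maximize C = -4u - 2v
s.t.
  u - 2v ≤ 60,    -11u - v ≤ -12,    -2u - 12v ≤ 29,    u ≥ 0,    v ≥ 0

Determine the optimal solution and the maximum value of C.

Corner points and C = -4u - 2v:
  (60, 0) → C = -240
  (0, 12) → C = -24
  (12/11, 0) → C = -48/11
The feasible region is unbounded (it extends along (0, 1), (2, 1)), but C strictly decreases along every unbounded feasible direction, so there is no improving ray and the maximum is attained at a vertex.

u = 12/11, v = 0, maximum C = -48/11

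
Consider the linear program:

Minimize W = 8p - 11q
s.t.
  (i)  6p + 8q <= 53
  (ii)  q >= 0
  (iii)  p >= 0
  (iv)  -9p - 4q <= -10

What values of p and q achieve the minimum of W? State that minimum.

Vertices and W = 8p - 11q:
  (53/6, 0) → W = 212/3
  (0, 53/8) → W = -583/8
  (10/9, 0) → W = 80/9
  (0, 5/2) → W = -55/2

The binding constraints are 6p + 8q = 53 and p = 0.
Solving simultaneously gives p = 0, q = 53/8.

p = 0, q = 53/8, minimum W = -583/8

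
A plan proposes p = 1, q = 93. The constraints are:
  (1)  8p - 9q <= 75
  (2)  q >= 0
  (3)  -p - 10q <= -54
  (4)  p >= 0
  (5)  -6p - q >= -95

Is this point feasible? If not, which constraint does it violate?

Constraint (5): -6p - q = -99, which is not ≥ -95. All other constraints are satisfied.

not feasible — violates (5)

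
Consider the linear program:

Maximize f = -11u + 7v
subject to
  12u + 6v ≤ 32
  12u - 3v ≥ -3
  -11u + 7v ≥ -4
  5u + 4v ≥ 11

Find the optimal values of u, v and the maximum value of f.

u = 13/18, v = 35/9, maximum f = 347/18

Feasible corners and f = -11u + 7v:
  (13/18, 35/9) → f = 347/18
  (124/75, 152/75) → f = -4
  (1/3, 7/3) → f = 38/3
  (93/79, 101/79) → f = -4

The optimum lies where 12u + 6v = 32 and 12u - 3v = -3.
Solving simultaneously gives u = 13/18, v = 35/9.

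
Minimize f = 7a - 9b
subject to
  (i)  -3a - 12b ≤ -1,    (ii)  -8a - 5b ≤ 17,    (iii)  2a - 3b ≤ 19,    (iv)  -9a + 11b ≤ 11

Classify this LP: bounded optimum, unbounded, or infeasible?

From the feasible point (7, -5/3), moving in the direction (11, 9) keeps every constraint satisfied while f decreases without bound.

unbounded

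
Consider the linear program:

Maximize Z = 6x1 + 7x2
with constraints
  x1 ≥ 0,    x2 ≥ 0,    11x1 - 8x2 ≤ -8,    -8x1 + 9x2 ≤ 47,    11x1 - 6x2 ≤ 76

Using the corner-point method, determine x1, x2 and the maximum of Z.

Feasible corners and Z = 6x1 + 7x2:
  (0, 1) → Z = 7
  (0, 47/9) → Z = 329/9
  (304/35, 453/35) → Z = 999/7

The optimum lies where 11x1 - 8x2 = -8 and -8x1 + 9x2 = 47.
Solving simultaneously gives x1 = 304/35, x2 = 453/35.

x1 = 304/35, x2 = 453/35, maximum Z = 999/7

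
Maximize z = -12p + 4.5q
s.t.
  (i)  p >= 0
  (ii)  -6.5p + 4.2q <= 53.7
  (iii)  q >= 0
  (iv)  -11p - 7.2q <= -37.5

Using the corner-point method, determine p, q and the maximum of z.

p = 0, q = 179/14, maximum z = 1611/28

Feasible corners and z = -12p + 4.5q:
  (0, 179/14) → z = 1611/28
  (0, 125/24) → z = 375/16
  (75/22, 0) → z = -450/11
The feasible region is unbounded (it extends along (42, 65), (1, 0)), but z strictly decreases along every unbounded feasible direction, so there is no improving ray and the maximum is attained at a vertex.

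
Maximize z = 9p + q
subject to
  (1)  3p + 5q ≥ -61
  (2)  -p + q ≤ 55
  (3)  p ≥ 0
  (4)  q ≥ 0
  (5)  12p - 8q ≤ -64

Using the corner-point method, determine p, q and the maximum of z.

p = 94, q = 149, maximum z = 995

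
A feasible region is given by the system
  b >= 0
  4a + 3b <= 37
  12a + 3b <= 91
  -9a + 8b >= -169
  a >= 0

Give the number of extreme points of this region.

4

The feasible vertices (each the meet of two boundaries and inside every other half-plane) are:
  (91/12, 0)
  (0, 0)
  (27/4, 10/3)
  (0, 37/3)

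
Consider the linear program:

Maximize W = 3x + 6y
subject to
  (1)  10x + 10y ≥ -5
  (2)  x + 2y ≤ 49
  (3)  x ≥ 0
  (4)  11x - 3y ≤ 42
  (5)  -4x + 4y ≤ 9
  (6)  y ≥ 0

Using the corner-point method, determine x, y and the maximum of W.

x = 195/32, y = 267/32, maximum W = 2187/32

Feasible corners and W = 3x + 6y:
  (0, 9/4) → W = 27/2
  (0, 0) → W = 0
  (195/32, 267/32) → W = 2187/32
  (42/11, 0) → W = 126/11

At the optimal vertex, 11x - 3y = 42 and -4x + 4y = 9.
Solving simultaneously gives x = 195/32, y = 267/32.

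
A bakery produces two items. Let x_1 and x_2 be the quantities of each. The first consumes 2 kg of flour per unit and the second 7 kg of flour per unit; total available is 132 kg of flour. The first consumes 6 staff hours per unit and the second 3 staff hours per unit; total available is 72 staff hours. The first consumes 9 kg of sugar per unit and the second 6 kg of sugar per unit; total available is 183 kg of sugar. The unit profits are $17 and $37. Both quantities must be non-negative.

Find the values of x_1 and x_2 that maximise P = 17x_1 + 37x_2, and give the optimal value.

Feasible corners and P = 17x_1 + 37x_2:
  (0, 0) → P = 0
  (0, 132/7) → P = 4884/7
  (12, 0) → P = 204
  (3, 18) → P = 717

x_1 = 3, x_2 = 18, maximum P = 717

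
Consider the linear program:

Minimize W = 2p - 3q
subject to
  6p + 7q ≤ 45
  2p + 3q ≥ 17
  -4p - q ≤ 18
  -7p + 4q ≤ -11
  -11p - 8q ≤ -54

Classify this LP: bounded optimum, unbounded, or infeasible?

bounded optimum

Feasible corners and W = 2p - 3q:
  (4, 3) → W = -1
  (257/73, 249/73) → W = -233/73
  (101/29, 97/29) → W = -89/29
The feasible region has finitely many vertices and no improving ray; the minimum is -233/73 at (257/73, 249/73).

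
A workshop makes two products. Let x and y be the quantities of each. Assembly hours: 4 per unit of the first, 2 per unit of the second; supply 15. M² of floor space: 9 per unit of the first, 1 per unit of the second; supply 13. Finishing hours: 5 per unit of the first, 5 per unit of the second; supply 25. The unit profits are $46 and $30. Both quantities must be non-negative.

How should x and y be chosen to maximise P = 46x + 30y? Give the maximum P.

The optimum lies where 9x + y = 13 and 5x + 5y = 25.
Solving simultaneously gives x = 1, y = 4.

x = 1, y = 4, maximum P = 166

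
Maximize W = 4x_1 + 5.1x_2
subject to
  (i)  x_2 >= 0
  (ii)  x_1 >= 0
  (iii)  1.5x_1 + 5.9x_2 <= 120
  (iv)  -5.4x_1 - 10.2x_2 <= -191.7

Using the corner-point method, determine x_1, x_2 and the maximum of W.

Vertices and W = 4x_1 + 5.1x_2:
  (80, 0) → W = 320
  (71/2, 0) → W = 142
  (0, 1200/59) → W = 6120/59
  (0, 639/34) → W = 1917/20

At the optimal vertex, x_2 = 0 and 1.5x_1 + 5.9x_2 = 120.
Solving simultaneously gives x_1 = 80, x_2 = 0.

x_1 = 80, x_2 = 0, maximum W = 320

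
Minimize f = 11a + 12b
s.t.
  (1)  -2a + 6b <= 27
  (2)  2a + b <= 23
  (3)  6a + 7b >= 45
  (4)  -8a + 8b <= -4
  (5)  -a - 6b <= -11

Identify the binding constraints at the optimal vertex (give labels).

(3) and (4)

Feasible corners and f = 11a + 12b:
  (111/14, 50/7) → f = 2421/14
  (15/2, 7) → f = 333/2
  (127/11, -1/11) → f = 1385/11
  (97/26, 42/13) → f = 2075/26
  (193/29, 21/29) → f = 2375/29

The minimum is at (97/26, 42/13). Substituting into each constraint, equality holds for (3) and (4); the remaining constraints have slack.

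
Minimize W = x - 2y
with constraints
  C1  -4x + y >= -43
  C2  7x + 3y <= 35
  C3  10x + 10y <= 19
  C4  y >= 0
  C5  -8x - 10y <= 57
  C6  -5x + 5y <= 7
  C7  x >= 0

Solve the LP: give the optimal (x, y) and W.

x = 1/4, y = 33/20, minimum W = -61/20

Feasible corners and W = x - 2y:
  (19/10, 0) → W = 19/10
  (1/4, 33/20) → W = -61/20
  (0, 0) → W = 0
  (0, 7/5) → W = -14/5

At the optimal vertex, 10x + 10y = 19 and -5x + 5y = 7.
Solving simultaneously gives x = 1/4, y = 33/20.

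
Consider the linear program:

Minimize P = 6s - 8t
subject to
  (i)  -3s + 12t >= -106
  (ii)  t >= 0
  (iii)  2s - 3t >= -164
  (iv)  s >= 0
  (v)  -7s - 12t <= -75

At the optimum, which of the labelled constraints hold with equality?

Extreme points and P = 6s - 8t:
  (106/3, 0) → P = 212
  (75/7, 0) → P = 450/7
  (0, 164/3) → P = -1312/3
  (0, 25/4) → P = -50
The feasible region is unbounded (it extends along (4, 1), (3, 2)), but P strictly increases along every unbounded feasible direction, so there is no improving ray and the minimum is attained at a vertex.

The minimum is at (0, 164/3). Substituting into each constraint, equality holds for (iii) and (iv); the remaining constraints have slack.

(iii) and (iv)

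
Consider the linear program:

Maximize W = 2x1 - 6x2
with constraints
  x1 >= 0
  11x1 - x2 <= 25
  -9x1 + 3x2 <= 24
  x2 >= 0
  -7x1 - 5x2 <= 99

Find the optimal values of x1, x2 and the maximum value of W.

x1 = 25/11, x2 = 0, maximum W = 50/11

Corner points and W = 2x1 - 6x2:
  (0, 8) → W = -48
  (0, 0) → W = 0
  (33/8, 163/8) → W = -114
  (25/11, 0) → W = 50/11

The binding constraints are 11x1 - x2 = 25 and x2 = 0.
Solving simultaneously gives x1 = 25/11, x2 = 0.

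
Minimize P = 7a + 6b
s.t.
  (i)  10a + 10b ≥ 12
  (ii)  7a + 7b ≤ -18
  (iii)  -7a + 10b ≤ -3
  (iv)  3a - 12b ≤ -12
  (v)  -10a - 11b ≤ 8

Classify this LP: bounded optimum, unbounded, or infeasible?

Constraints 10a + 10b ≥ 12 and 7a + 7b ≤ -18 have parallel boundaries but demand opposite sides — no point can satisfy both, so the region is empty.

infeasible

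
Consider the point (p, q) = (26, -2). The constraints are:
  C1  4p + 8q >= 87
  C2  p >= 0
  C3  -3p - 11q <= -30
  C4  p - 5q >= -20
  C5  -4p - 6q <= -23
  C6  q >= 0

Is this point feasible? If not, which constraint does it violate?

Constraint C6: q = -2, which is not ≥ 0. All other constraints are satisfied.

not feasible — violates C6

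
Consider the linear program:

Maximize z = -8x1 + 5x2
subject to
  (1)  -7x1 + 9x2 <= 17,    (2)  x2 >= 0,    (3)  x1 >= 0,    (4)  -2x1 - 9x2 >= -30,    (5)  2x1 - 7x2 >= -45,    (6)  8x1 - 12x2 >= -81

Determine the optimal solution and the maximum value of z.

x1 = 0, x2 = 17/9, maximum z = 85/9

Extreme points and z = -8x1 + 5x2:
  (0, 17/9) → z = 85/9
  (13/9, 244/81) → z = 284/81
  (0, 0) → z = 0
  (15, 0) → z = -120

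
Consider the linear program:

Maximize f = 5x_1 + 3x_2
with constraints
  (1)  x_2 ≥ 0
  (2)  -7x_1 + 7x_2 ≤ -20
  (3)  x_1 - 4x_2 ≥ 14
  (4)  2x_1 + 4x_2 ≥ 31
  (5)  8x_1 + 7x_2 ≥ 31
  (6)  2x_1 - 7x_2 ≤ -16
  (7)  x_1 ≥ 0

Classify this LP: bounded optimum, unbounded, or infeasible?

infeasible

The boundaries x_2 = 0 and 2x_1 + 4x_2 = 31 meet at (31/2, 0), but that point violates 2x_1 - 7x_2 ≤ -16. Every candidate vertex is excluded by some other constraint, so the feasible region is empty.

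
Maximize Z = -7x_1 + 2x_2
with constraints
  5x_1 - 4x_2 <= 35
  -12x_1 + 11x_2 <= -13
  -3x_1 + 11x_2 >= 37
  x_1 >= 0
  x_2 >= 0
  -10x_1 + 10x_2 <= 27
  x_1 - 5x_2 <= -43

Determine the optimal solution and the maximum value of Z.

x_1 = 538/49, x_2 = 529/49, maximum Z = -2708/49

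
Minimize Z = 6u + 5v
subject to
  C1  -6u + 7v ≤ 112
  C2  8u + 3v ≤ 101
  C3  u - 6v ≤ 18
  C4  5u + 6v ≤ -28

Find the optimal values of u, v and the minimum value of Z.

u = -798/29, v = -220/29, minimum Z = -5888/29

Corner points and Z = 6u + 5v:
  (-798/29, -220/29) → Z = -5888/29
  (-868/71, 392/71) → Z = -3248/71
  (-5/3, -59/18) → Z = -475/18

The binding constraints are -6u + 7v = 112 and u - 6v = 18.
Solving simultaneously gives u = -798/29, v = -220/29.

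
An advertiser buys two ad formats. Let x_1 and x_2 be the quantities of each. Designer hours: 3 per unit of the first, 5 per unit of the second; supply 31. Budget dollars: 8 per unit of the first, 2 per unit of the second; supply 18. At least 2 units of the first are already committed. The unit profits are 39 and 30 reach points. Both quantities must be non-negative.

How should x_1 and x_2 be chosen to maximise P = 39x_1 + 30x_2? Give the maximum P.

Feasible corners and P = 39x_1 + 30x_2:
  (9/4, 0) → P = 351/4
  (2, 0) → P = 78
  (2, 1) → P = 108

x_1 = 2, x_2 = 1, maximum P = 108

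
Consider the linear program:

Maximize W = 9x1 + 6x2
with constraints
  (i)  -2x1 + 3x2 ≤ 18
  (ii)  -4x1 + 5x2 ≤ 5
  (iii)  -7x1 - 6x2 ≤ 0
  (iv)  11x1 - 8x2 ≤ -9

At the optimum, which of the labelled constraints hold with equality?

(ii) and (iv)

Feasible corners and W = 9x1 + 6x2:
  (-30/59, 35/59) → W = -60/59
  (-5/23, 19/23) → W = 3
  (-27/61, 63/122) → W = -54/61

The maximum is at (-5/23, 19/23). Substituting into each constraint, equality holds for (ii) and (iv); the remaining constraints have slack.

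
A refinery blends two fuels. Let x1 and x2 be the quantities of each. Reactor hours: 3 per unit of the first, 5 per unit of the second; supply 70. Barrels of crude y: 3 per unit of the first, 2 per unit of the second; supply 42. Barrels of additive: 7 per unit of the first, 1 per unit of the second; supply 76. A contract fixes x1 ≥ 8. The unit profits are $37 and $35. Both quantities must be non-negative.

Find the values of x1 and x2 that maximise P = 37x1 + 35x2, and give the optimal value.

Vertices and P = 37x1 + 35x2:
  (76/7, 0) → P = 2812/7
  (8, 0) → P = 296
  (10, 6) → P = 580
  (8, 9) → P = 611

The binding constraints are 3x1 + 2x2 = 42 and x1 = 8.
Solving simultaneously gives x1 = 8, x2 = 9.

x1 = 8, x2 = 9, maximum P = 611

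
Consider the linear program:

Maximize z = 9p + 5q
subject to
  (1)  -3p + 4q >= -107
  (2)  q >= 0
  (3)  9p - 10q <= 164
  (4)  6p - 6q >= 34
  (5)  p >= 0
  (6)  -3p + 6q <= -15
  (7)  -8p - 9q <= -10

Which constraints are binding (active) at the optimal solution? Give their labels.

Extreme points and z = 9p + 5q:
  (164/9, 0) → z = 164
  (17/3, 0) → z = 51
  (139/4, 119/8) → z = 3097/8
  (19/3, 2/3) → z = 181/3

The maximum is at (139/4, 119/8). Substituting into each constraint, equality holds for (3) and (6); the remaining constraints have slack.

(3) and (6)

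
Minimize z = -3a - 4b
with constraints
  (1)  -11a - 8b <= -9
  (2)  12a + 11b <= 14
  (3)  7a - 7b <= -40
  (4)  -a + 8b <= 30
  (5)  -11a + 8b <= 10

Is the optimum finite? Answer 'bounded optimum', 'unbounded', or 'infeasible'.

The boundaries -11a - 8b = -9 and -11a + 8b = 10 meet at (-1/22, 19/16), but that point violates 7a - 7b ≤ -40. Every candidate vertex is excluded by some other constraint, so the feasible region is empty.

infeasible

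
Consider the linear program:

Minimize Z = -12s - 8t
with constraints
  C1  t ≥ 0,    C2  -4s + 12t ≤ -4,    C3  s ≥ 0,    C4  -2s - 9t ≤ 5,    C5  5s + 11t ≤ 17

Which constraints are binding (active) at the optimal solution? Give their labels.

C1 and C5

Corner points and Z = -12s - 8t:
  (1, 0) → Z = -12
  (17/5, 0) → Z = -204/5
  (31/13, 6/13) → Z = -420/13

The minimum is at (17/5, 0). Substituting into each constraint, equality holds for C1 and C5; the remaining constraints have slack.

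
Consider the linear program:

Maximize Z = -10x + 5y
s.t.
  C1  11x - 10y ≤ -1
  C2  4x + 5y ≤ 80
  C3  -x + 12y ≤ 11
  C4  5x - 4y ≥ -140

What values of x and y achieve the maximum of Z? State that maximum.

Extreme points and Z = -10x + 5y:
  (49/61, 60/61) → Z = -190/61
  (-698/3, -1535/6) → Z = 2095/2
  (-409/14, -85/56) → Z = 15935/56

At the optimal vertex, 11x - 10y = -1 and 5x - 4y = -140.
Solving simultaneously gives x = -698/3, y = -1535/6.

x = -698/3, y = -1535/6, maximum Z = 2095/2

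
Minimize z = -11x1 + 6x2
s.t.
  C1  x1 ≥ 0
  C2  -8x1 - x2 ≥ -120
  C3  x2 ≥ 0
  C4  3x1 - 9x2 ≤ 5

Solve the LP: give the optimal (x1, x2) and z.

x1 = 217/15, x2 = 64/15, minimum z = -2003/15

Extreme points and z = -11x1 + 6x2:
  (0, 120) → z = 720
  (0, 0) → z = 0
  (217/15, 64/15) → z = -2003/15
  (5/3, 0) → z = -55/3

At the optimal vertex, -8x1 - x2 = -120 and 3x1 - 9x2 = 5.
Solving simultaneously gives x1 = 217/15, x2 = 64/15.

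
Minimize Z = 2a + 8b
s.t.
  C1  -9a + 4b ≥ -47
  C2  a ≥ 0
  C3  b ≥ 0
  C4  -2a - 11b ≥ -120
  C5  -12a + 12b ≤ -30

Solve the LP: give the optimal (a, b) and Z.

a = 5/2, b = 0, minimum Z = 5

Corner points and Z = 2a + 8b:
  (47/9, 0) → Z = 94/9
  (37/5, 49/10) → Z = 54
  (5/2, 0) → Z = 5

The optimum lies where b = 0 and -12a + 12b = -30.
Solving simultaneously gives a = 5/2, b = 0.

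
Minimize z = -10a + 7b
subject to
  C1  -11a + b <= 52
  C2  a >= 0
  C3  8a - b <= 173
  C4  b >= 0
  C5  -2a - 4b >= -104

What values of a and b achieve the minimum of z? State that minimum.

a = 173/8, b = 0, minimum z = -865/4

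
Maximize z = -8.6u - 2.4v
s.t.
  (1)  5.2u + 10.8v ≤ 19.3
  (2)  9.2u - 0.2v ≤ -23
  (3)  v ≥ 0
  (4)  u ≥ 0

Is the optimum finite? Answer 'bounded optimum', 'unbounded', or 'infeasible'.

The boundaries 5.2u + 10.8v = 19.3 and 9.2u - 0.2v = -23 meet at (-12227/5020, 7429/2510), but that point violates u ≥ 0. Every candidate vertex is excluded by some other constraint, so the feasible region is empty.

infeasible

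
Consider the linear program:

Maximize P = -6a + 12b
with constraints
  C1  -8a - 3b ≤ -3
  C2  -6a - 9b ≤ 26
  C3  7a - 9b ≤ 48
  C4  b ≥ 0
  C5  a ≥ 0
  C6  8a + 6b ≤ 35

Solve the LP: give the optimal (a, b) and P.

a = 0, b = 35/6, maximum P = 70

Corner points and P = -6a + 12b:
  (3/8, 0) → P = -9/4
  (0, 1) → P = 12
  (35/8, 0) → P = -105/4
  (0, 35/6) → P = 70

At the optimal vertex, a = 0 and 8a + 6b = 35.
Solving simultaneously gives a = 0, b = 35/6.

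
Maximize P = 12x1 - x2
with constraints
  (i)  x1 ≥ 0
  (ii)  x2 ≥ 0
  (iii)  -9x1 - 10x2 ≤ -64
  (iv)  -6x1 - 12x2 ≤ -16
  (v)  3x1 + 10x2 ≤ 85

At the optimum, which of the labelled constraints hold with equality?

(ii) and (v)

Feasible corners and P = 12x1 - x2:
  (0, 32/5) → P = -32/5
  (0, 17/2) → P = -17/2
  (64/9, 0) → P = 256/3
  (85/3, 0) → P = 340

The maximum is at (85/3, 0). Substituting into each constraint, equality holds for (ii) and (v); the remaining constraints have slack.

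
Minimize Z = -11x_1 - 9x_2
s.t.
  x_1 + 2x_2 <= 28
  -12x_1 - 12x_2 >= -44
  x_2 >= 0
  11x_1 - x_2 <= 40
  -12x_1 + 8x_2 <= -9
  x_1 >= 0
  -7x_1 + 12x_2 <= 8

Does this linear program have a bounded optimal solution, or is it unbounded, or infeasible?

Extreme points and Z = -11x_1 - 9x_2:
  (131/36, 1/36) → Z = -725/18
  (23/12, 7/4) → Z = -221/6
  (40/11, 0) → Z = -40
  (3/4, 0) → Z = -33/4
The feasible region has finitely many vertices and no improving ray; the minimum is -725/18 at (131/36, 1/36).

bounded optimum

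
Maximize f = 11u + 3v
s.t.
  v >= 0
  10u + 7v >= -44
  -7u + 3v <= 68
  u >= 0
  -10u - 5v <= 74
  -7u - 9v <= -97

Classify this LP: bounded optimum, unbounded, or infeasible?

From the feasible point (97/7, 0), moving in the direction (3, 7) keeps every constraint satisfied while f increases without bound.

unbounded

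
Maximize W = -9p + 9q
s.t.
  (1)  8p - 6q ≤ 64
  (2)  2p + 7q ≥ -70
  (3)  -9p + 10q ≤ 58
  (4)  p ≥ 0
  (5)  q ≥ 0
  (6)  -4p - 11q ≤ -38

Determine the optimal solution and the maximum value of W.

Corner points and W = -9p + 9q:
  (38, 40) → W = 18
  (233/28, 3/7) → W = -1989/28
  (0, 29/5) → W = 261/5
  (0, 38/11) → W = 342/11

p = 0, q = 29/5, maximum W = 261/5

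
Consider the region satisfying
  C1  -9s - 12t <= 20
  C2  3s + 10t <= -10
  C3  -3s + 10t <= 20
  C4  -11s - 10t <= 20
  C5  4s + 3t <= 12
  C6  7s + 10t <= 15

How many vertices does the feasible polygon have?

4

Intersecting each pair of boundary lines and keeping only the points that satisfy every inequality leaves:
  (-20/21, -20/21)
  (68/7, -188/21)
  (-5/4, -5/8)
  (150/31, -76/31)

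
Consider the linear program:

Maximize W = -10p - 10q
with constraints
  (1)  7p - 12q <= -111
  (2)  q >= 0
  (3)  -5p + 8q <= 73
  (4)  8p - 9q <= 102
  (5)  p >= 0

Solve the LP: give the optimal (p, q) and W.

p = 3, q = 11, maximum W = -140

Feasible corners and W = -10p - 10q:
  (3, 11) → W = -140
  (741/11, 534/11) → W = -12750/11
  (1473/19, 1094/19) → W = -25670/19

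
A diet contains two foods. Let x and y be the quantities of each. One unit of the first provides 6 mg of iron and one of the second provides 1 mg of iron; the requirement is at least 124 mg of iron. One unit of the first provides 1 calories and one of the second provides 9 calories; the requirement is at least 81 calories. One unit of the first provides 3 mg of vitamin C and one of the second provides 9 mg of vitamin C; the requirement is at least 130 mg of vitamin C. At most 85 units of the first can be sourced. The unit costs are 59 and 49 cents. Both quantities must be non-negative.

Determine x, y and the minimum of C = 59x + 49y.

The feasible region is unbounded (it extends along (0, 1)), but C strictly increases along every unbounded feasible direction, so there is no improving ray and the minimum is attained at a vertex.

x = 58/3, y = 8, minimum C = 4598/3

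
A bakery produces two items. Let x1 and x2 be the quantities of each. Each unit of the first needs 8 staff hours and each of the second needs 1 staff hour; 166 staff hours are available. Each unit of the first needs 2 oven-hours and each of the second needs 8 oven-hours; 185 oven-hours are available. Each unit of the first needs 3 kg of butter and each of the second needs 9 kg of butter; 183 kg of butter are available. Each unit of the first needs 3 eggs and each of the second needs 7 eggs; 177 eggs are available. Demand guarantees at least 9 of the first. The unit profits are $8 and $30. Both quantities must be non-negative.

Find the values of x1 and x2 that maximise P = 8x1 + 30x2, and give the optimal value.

Vertices and P = 8x1 + 30x2:
  (83/4, 0) → P = 166
  (9, 0) → P = 72
  (19, 14) → P = 572
  (9, 52/3) → P = 592

At the optimal vertex, 3x1 + 9x2 = 183 and x1 = 9.
Solving simultaneously gives x1 = 9, x2 = 52/3.

x1 = 9, x2 = 52/3, maximum P = 592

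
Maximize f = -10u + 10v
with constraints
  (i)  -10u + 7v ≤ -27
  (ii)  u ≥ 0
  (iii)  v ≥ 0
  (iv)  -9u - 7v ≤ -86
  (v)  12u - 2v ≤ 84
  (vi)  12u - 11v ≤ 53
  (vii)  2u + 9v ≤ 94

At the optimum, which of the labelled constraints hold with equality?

Corner points and f = -10u + 10v:
  (113/19, 617/133) → f = -1740/133
  (267/32, 129/16) → f = -45/16
  (439/61, 185/61) → f = -2540/61
  (409/54, 31/9) → f = -1115/27

The maximum is at (267/32, 129/16). Substituting into each constraint, equality holds for (i) and (v); the remaining constraints have slack.

(i) and (v)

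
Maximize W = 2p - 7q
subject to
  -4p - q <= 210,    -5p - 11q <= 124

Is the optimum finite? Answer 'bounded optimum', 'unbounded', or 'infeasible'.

unbounded

From the feasible point (-2186/39, 554/39), moving in the direction (11, -5) keeps every constraint satisfied while W increases without bound.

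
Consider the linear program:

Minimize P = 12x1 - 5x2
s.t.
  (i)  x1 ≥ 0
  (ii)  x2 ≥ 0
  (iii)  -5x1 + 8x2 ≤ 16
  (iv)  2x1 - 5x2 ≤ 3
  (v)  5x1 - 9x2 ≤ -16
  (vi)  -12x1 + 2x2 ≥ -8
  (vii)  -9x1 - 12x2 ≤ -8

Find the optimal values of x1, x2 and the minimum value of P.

Vertices and P = 12x1 - 5x2:
  (0, 2) → P = -10
  (0, 16/9) → P = -80/9
  (48/43, 116/43) → P = -4/43
  (52/49, 116/49) → P = 44/49

The binding constraints are x1 = 0 and -5x1 + 8x2 = 16.
Solving simultaneously gives x1 = 0, x2 = 2.

x1 = 0, x2 = 2, minimum P = -10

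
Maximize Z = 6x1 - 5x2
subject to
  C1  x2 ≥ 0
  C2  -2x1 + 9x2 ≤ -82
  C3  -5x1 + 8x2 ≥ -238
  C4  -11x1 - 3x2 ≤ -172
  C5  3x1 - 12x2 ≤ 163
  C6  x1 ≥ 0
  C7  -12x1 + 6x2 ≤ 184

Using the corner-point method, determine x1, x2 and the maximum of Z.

The binding constraints are -2x1 + 9x2 = -82 and -5x1 + 8x2 = -238.
Solving simultaneously gives x1 = 1486/29, x2 = 66/29.

x1 = 1486/29, x2 = 66/29, maximum Z = 8586/29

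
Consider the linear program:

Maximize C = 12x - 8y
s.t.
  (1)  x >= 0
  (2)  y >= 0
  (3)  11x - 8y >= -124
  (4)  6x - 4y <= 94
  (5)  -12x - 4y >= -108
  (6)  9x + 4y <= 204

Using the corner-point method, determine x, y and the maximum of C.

x = 9, y = 0, maximum C = 108

Corner points and C = 12x - 8y:
  (0, 0) → C = 0
  (0, 31/2) → C = -124
  (9, 0) → C = 108
  (92/35, 669/35) → C = -4248/35

At the optimal vertex, y = 0 and -12x - 4y = -108.
Solving simultaneously gives x = 9, y = 0.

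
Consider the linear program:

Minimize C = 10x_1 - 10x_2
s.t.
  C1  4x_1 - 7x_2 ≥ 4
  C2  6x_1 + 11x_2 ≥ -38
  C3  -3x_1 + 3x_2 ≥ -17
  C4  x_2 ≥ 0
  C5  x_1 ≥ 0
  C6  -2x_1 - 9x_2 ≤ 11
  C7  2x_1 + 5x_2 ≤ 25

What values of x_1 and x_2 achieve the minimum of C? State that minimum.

Vertices and C = 10x_1 - 10x_2:
  (1, 0) → C = 10
  (195/34, 46/17) → C = 515/17
  (17/3, 0) → C = 170/3
  (160/21, 41/21) → C = 170/3

The binding constraints are 4x_1 - 7x_2 = 4 and x_2 = 0.
Solving simultaneously gives x_1 = 1, x_2 = 0.

x_1 = 1, x_2 = 0, minimum C = 10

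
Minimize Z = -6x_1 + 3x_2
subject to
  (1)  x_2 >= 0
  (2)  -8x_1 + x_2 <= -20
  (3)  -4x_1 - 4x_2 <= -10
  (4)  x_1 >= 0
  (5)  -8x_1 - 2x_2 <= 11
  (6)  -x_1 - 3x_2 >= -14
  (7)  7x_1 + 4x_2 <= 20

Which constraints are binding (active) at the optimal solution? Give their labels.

Vertices and Z = -6x_1 + 3x_2:
  (5/2, 0) → Z = -15
  (20/7, 0) → Z = -120/7
  (100/39, 20/39) → Z = -180/13

The minimum is at (20/7, 0). Substituting into each constraint, equality holds for (1) and (7); the remaining constraints have slack.

(1) and (7)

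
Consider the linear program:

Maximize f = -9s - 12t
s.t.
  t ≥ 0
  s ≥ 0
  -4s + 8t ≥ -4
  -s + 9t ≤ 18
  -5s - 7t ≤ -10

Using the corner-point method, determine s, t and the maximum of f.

Extreme points and f = -9s - 12t:
  (0, 2) → f = -24
  (0, 10/7) → f = -120/7
  (45/7, 19/7) → f = -633/7
  (27/17, 5/17) → f = -303/17

The optimum lies where s = 0 and -5s - 7t = -10.
Solving simultaneously gives s = 0, t = 10/7.

s = 0, t = 10/7, maximum f = -120/7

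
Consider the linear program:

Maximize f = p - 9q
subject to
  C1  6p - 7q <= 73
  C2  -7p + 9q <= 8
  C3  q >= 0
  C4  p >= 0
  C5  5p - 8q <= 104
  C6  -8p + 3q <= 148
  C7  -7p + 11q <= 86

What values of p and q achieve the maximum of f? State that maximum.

p = 73/6, q = 0, maximum f = 73/6

Corner points and f = p - 9q:
  (73/6, 0) → f = 73/6
  (1405/17, 1027/17) → f = -7838/17
  (0, 8/9) → f = -8
  (49, 39) → f = -302
  (0, 0) → f = 0

The optimum lies where 6p - 7q = 73 and q = 0.
Solving simultaneously gives p = 73/6, q = 0.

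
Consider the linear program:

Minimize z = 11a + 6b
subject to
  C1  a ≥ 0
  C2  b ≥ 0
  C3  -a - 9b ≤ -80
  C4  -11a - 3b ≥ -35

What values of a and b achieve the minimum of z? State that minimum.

a = 0, b = 80/9, minimum z = 160/3

Corner points and z = 11a + 6b:
  (0, 80/9) → z = 160/3
  (0, 35/3) → z = 70
  (25/32, 845/96) → z = 1965/32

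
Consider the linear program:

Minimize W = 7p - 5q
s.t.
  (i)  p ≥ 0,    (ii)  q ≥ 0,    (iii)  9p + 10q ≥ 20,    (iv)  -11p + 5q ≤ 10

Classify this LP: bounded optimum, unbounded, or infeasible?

unbounded

From the feasible point (0, 2), moving in the direction (5, 11) keeps every constraint satisfied while W decreases without bound.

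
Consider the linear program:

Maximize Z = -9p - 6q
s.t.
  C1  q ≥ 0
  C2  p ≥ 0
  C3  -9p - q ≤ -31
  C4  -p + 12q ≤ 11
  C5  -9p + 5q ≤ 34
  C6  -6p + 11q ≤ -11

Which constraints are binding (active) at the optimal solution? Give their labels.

C1 and C3

Extreme points and Z = -9p - 6q:
  (31/9, 0) → Z = -31
  (352/105, 29/35) → Z = -246/7
  (253/61, 77/61) → Z = -2739/61
The feasible region is unbounded (it extends along (12, 1), (1, 0)), but Z strictly decreases along every unbounded feasible direction, so there is no improving ray and the maximum is attained at a vertex.

The maximum is at (31/9, 0). Substituting into each constraint, equality holds for C1 and C3; the remaining constraints have slack.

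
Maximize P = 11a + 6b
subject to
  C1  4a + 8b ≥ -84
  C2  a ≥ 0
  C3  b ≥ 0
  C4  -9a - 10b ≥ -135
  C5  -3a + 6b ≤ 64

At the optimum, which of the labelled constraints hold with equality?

C3 and C4

Extreme points and P = 11a + 6b:
  (0, 0) → P = 0
  (0, 32/3) → P = 64
  (15, 0) → P = 165
  (85/42, 327/28) → P = 277/3

The maximum is at (15, 0). Substituting into each constraint, equality holds for C3 and C4; the remaining constraints have slack.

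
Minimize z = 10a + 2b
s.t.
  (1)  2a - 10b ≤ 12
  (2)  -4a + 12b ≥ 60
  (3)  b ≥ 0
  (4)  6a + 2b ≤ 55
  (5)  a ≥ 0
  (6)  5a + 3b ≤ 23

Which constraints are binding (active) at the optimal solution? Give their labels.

Vertices and z = 10a + 2b:
  (0, 5) → z = 10
  (4/3, 49/9) → z = 218/9
  (0, 23/3) → z = 46/3

The minimum is at (0, 5). Substituting into each constraint, equality holds for (2) and (5); the remaining constraints have slack.

(2) and (5)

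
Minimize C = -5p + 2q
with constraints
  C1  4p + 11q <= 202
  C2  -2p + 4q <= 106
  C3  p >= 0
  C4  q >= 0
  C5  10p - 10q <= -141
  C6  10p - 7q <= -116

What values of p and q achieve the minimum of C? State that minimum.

p = 1, q = 18, minimum C = 31

Extreme points and C = -5p + 2q:
  (0, 202/11) → C = 404/11
  (1, 18) → C = 31
  (0, 116/7) → C = 232/7

At the optimal vertex, 4p + 11q = 202 and 10p - 7q = -116.
Solving simultaneously gives p = 1, q = 18.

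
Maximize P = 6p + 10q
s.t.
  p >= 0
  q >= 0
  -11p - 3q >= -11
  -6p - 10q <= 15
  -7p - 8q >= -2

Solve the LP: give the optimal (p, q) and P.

Extreme points and P = 6p + 10q:
  (0, 0) → P = 0
  (0, 1/4) → P = 5/2
  (2/7, 0) → P = 12/7

p = 0, q = 1/4, maximum P = 5/2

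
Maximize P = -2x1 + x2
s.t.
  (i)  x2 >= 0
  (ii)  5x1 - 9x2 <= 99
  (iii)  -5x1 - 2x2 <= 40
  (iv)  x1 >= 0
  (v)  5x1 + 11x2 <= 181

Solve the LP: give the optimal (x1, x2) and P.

Vertices and P = -2x1 + x2:
  (99/5, 0) → P = -198/5
  (0, 0) → P = 0
  (1359/50, 41/10) → P = -2513/50
  (0, 181/11) → P = 181/11

x1 = 0, x2 = 181/11, maximum P = 181/11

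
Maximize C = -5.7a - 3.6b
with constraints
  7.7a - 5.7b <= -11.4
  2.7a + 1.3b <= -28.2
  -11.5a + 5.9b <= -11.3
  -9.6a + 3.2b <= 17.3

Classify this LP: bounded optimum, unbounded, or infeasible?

infeasible

The boundaries 7.7a - 5.7b = -11.4 and -11.5a + 5.9b = -11.3 meet at (13167/2012, 21811/2012), but that point violates 2.7a + 1.3b ≤ -28.2. Every candidate vertex is excluded by some other constraint, so the feasible region is empty.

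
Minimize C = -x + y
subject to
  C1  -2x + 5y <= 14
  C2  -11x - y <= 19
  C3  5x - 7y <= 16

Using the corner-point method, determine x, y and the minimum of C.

Extreme points and C = -x + y:
  (-109/57, 116/57) → C = 75/19
  (178/11, 102/11) → C = -76/11
  (-117/82, -271/82) → C = -77/41

x = 178/11, y = 102/11, minimum C = -76/11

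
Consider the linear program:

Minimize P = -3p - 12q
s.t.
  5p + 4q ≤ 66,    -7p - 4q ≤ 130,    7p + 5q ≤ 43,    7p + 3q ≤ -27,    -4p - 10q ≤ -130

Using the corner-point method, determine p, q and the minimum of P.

At the optimal vertex, 5p + 4q = 66 and -7p - 4q = 130.
Solving simultaneously gives p = -98, q = 139.

p = -98, q = 139, minimum P = -1374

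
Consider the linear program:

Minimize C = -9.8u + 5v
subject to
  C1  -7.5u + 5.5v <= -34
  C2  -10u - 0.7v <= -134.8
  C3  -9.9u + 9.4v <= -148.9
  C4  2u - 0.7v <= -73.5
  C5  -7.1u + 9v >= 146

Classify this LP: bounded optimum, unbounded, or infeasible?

infeasible

The boundaries -9.9u + 9.4v = -148.9 and -7.1u + 9v = 146 meet at (135625/1118, 250259/2236), but that point violates 2u - 0.7v ≤ -73.5. Every candidate vertex is excluded by some other constraint, so the feasible region is empty.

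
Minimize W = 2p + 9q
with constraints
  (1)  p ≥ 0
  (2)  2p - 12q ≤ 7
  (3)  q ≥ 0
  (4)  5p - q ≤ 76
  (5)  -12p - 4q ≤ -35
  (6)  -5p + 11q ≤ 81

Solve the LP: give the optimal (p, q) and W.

Corner points and W = 2p + 9q:
  (7/2, 0) → W = 7
  (905/58, 117/58) → W = 2863/58
  (35/12, 0) → W = 35/6
  (917/50, 157/10) → W = 8899/50
  (61/152, 1147/152) → W = 10445/152

p = 35/12, q = 0, minimum W = 35/6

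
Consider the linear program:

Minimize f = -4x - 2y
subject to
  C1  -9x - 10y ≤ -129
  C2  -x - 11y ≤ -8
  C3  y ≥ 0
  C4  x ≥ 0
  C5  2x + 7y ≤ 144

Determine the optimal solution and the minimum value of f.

x = 72, y = 0, minimum f = -288

The optimum lies where y = 0 and 2x + 7y = 144.
Solving simultaneously gives x = 72, y = 0.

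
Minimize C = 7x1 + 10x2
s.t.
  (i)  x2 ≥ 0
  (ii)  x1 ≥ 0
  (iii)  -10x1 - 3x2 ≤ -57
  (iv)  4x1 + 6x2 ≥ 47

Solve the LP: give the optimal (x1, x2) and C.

Vertices and C = 7x1 + 10x2:
  (47/4, 0) → C = 329/4
  (0, 19) → C = 190
  (67/16, 121/24) → C = 3827/48
The feasible region is unbounded (it extends along (0, 1), (1, 0)), but C strictly increases along every unbounded feasible direction, so there is no improving ray and the minimum is attained at a vertex.

The optimum lies where -10x1 - 3x2 = -57 and 4x1 + 6x2 = 47.
Solving simultaneously gives x1 = 67/16, x2 = 121/24.

x1 = 67/16, x2 = 121/24, minimum C = 3827/48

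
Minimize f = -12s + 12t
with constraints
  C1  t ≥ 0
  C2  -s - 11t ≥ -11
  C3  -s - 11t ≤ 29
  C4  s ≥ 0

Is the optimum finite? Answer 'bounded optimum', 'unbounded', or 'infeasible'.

Extreme points and f = -12s + 12t:
  (11, 0) → f = -132
  (0, 0) → f = 0
  (0, 1) → f = 12
The feasible region has finitely many vertices and no improving ray; the minimum is -132 at (11, 0).

bounded optimum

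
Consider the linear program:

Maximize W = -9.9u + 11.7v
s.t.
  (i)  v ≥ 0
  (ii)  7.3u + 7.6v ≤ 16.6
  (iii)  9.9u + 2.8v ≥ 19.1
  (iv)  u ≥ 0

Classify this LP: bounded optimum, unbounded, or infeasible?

Corner points and W = -9.9u + 11.7v:
  (166/73, 0) → W = -8217/365
  (191/99, 0) → W = -19.1
  (2467/1370, 2491/5480) → W = -137097/10960
The feasible region has finitely many vertices and no improving ray; the maximum is -137097/10960 at (2467/1370, 2491/5480).

bounded optimum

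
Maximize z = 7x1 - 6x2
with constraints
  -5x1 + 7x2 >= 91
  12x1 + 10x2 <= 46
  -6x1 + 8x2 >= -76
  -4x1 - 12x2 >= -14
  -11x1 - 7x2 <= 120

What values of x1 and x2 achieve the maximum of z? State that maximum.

x1 = -497/44, x2 = 217/44, maximum z = -4781/44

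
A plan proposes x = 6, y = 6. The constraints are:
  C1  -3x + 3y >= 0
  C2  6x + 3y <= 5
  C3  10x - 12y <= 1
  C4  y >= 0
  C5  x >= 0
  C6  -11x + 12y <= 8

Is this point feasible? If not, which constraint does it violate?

Constraint C2: 6x + 3y = 54, which is not ≤ 5. All other constraints are satisfied.

not feasible — violates C2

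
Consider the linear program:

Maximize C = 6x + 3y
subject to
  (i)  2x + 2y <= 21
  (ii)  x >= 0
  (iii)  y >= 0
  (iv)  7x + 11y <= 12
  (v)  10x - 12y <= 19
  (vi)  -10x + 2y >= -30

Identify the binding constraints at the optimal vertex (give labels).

Feasible corners and C = 6x + 3y:
  (0, 0) → C = 0
  (0, 12/11) → C = 36/11
  (12/7, 0) → C = 72/7

The maximum is at (12/7, 0). Substituting into each constraint, equality holds for (iii) and (iv); the remaining constraints have slack.

(iii) and (iv)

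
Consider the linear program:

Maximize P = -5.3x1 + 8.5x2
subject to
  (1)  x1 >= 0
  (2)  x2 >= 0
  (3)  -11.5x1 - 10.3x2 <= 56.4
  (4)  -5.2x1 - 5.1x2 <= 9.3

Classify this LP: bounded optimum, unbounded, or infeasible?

From the feasible point (0, 0), moving in the direction (0, 1) keeps every constraint satisfied while P increases without bound.

unbounded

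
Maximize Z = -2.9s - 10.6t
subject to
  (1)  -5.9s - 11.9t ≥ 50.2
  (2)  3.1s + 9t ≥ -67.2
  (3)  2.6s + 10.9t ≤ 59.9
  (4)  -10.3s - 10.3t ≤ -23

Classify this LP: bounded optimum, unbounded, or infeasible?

Corner points and Z = -2.9s - 10.6t:
  (34788/1621, -24086/1621) → Z = 772132/8105
  (19769/1545, -16319/1545) → Z = 1156513/15450
  (1524/103, -1294/103) → Z = 46484/515
The feasible region has finitely many vertices and no improving ray; the maximum is 772132/8105 at (34788/1621, -24086/1621).

bounded optimum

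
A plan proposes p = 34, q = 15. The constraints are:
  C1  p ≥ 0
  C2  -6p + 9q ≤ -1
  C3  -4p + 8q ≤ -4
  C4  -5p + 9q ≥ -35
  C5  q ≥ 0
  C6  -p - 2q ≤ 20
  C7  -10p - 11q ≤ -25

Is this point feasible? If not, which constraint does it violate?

feasible

C1: 34 ≥ 0 ✓
C2: -69 ≤ -1 ✓
C3: -16 ≤ -4 ✓
C4: -35 ≥ -35 ✓
C5: 15 ≥ 0 ✓
C6: -64 ≤ 20 ✓
C7: -505 ≤ -25 ✓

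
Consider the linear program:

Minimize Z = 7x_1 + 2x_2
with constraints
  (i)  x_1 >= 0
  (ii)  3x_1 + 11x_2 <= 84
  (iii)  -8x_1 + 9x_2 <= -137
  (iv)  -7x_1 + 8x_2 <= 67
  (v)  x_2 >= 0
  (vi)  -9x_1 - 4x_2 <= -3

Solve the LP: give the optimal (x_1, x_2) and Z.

Extreme points and Z = 7x_1 + 2x_2:
  (2263/115, 261/115) → Z = 16363/115
  (28, 0) → Z = 196
  (137/8, 0) → Z = 959/8

The binding constraints are -8x_1 + 9x_2 = -137 and x_2 = 0.
Solving simultaneously gives x_1 = 137/8, x_2 = 0.

x_1 = 137/8, x_2 = 0, minimum Z = 959/8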